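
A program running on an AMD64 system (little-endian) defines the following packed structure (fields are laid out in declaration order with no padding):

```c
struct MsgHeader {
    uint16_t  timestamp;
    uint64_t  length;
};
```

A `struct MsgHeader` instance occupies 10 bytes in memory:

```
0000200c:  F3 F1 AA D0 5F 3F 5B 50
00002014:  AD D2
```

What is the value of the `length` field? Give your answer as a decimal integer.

15180878271771300010

`length` follows `timestamp` (2 bytes), so it starts at byte offset 2 and occupies 8 bytes.
Bytes at offsets 2..9: AA D0 5F 3F 5B 50 AD D2.
Little-endian stores the least-significant byte at the lowest address.
Reassemble most-significant byte first: D2 AD 50 5B 3F 5F D0 AA → 0xD2AD505B3F5FD0AA.
0xD2AD505B3F5FD0AA = 15180878271771300010.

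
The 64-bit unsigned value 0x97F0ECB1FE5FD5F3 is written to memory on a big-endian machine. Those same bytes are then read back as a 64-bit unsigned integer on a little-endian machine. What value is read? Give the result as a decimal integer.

17570055068767285399

Stored big-endian, the bytes at ascending addresses are 97 F0 EC B1 FE 5F D5 F3.
Read back as little-endian, the first byte is least significant, giving 0xF3D55FFEB1ECF097.
0xF3D55FFEB1ECF097 = 17570055068767285399.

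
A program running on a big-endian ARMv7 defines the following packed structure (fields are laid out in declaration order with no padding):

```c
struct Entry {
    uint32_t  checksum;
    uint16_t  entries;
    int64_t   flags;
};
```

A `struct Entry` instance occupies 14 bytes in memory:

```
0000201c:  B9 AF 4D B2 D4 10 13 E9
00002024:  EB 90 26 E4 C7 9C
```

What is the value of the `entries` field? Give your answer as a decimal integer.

54288

`entries` follows `checksum` (4 bytes), so it starts at byte offset 4 and occupies 2 bytes.
Bytes at offsets 4..5: D4 10.
Big-endian: lowest address holds the most-significant byte.
The bytes are already most-significant first: 0xD410.
0xD410 = 54288.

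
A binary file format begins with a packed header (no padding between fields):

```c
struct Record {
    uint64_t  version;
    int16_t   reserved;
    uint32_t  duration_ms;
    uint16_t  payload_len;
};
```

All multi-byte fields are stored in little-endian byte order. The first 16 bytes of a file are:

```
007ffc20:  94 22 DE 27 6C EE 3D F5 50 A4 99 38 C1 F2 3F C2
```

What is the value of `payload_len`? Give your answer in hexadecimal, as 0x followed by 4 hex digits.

0xC23F

`payload_len` follows `version` (8 B), `reserved` (2 B), `duration_ms` (4 B), so it starts at offset 8 + 2 + 4 = 14 and occupies 2 bytes.
Bytes at offsets 14..15: 3F C2.
Little-endian stores the least-significant byte at the lowest address.
Reassemble most-significant byte first: C2 3F → 0xC23F.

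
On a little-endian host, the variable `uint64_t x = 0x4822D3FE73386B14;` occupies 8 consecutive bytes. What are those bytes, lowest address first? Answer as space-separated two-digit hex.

Split into bytes (most-significant first): 48 22 D3 FE 73 38 6B 14.
Little-endian stores the least-significant byte at the lowest address.
So at ascending addresses the bytes are 14 6B 38 73 FE D3 22 48.

14 6B 38 73 FE D3 22 48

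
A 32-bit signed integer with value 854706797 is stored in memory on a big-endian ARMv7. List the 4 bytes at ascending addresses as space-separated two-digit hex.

854706797 in hexadecimal, padded to 32 bits, is 0x32F1CA6D.
Split into bytes (most-significant first): 32 F1 CA 6D.
Big-endian: lowest address holds the most-significant byte.
So the memory order matches the most-significant-first order: 32 F1 CA 6D.

32 F1 CA 6D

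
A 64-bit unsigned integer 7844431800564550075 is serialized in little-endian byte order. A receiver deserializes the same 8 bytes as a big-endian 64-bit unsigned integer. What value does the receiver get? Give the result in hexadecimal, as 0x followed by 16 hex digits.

0xBB896D392905DD6C

7844431800564550075 in 64-bit hexadecimal is 0x6CDD0529396D89BB.
Stored little-endian, the bytes at ascending addresses are BB 89 6D 39 29 05 DD 6C.
Read back as big-endian, the last byte is least significant, giving 0xBB896D392905DD6C.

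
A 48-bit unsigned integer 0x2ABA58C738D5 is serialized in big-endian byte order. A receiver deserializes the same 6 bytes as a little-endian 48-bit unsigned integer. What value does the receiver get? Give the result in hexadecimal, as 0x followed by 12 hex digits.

Stored big-endian, the bytes at ascending addresses are 2A BA 58 C7 38 D5.
Read back as little-endian, the first byte is least significant, giving 0xD538C758BA2A.

0xD538C758BA2A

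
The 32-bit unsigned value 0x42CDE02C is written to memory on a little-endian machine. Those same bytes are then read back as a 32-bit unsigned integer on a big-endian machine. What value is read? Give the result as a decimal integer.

752930114

Stored little-endian, the bytes at ascending addresses are 2C E0 CD 42.
Read back as big-endian, the last byte is least significant, giving 0x2CE0CD42.
0x2CE0CD42 = 752930114.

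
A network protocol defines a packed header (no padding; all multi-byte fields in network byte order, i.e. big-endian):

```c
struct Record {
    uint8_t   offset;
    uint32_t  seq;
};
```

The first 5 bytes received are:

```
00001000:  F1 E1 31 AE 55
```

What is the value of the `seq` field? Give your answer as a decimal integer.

3778129493

`seq` follows `offset` (1 byte), so it starts at byte offset 1 and occupies 4 bytes.
Bytes at offsets 1..4: E1 31 AE 55.
In big-endian order the high byte comes first in memory.
The bytes are already most-significant first: 0xE131AE55.
0xE131AE55 = 3778129493.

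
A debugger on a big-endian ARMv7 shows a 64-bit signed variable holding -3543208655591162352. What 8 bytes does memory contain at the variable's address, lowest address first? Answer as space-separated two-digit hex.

Two's complement of -3543208655591162352 in 64 bits: 3543208655591162352 = 0x312C017FE199C1F0; invert → 0xCED3FE801E663E0F; add 1 → 0xCED3FE801E663E10.
Split into bytes (most-significant first): CE D3 FE 80 1E 66 3E 10.
Big-endian: lowest address holds the most-significant byte.
So the memory order matches the most-significant-first order: CE D3 FE 80 1E 66 3E 10.

CE D3 FE 80 1E 66 3E 10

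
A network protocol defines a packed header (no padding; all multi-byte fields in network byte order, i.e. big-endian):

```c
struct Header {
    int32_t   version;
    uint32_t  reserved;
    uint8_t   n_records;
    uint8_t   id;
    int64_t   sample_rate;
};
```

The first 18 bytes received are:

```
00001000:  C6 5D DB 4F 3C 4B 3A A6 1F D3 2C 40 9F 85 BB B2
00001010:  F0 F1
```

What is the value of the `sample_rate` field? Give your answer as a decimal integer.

3188723932906844401

`sample_rate` follows `version` (4 B), `reserved` (4 B), `n_records` (1 B), `id` (1 B), so it starts at offset 4 + 4 + 1 + 1 = 10 and occupies 8 bytes.
Bytes at offsets 10..17: 2C 40 9F 85 BB B2 F0 F1.
Big-endian: lowest address holds the most-significant byte.
The bytes are already most-significant first: 0x2C409F85BBB2F0F1.
0x2C409F85BBB2F0F1 = 3188723932906844401.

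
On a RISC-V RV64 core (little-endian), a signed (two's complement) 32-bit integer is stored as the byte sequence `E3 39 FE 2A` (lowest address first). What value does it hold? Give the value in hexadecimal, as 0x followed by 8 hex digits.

0x2AFE39E3

Little-endian stores the least-significant byte at the lowest address.
Reassemble most-significant byte first: 2A FE 39 E3 → 0x2AFE39E3.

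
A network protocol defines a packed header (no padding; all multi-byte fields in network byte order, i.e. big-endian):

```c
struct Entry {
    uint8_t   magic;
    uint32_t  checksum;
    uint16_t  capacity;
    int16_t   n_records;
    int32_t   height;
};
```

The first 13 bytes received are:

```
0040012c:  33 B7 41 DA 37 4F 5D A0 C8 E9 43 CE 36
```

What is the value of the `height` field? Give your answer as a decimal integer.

`height` follows `magic` (1 B), `checksum` (4 B), `capacity` (2 B), `n_records` (2 B), so it starts at offset 1 + 4 + 2 + 2 = 9 and occupies 4 bytes.
Bytes at offsets 9..12: E9 43 CE 36.
Big-endian stores the most-significant byte at the lowest address.
The bytes are already most-significant first: 0xE943CE36.
Top bit is set, so as a signed 32-bit value this is 0xE943CE36 − 2^32 = -381432266.

-381432266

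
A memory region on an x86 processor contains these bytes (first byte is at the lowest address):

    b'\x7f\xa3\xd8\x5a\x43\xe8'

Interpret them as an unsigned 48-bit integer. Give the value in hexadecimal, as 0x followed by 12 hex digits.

Little-endian stores the least-significant byte at the lowest address.
Reassemble most-significant byte first: E8 43 5A D8 A3 7F → 0xE8435AD8A37F.

0xE8435AD8A37F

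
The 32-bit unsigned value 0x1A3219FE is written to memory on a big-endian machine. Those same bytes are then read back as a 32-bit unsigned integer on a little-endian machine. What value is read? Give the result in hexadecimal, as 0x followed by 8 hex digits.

Stored big-endian, the bytes at ascending addresses are 1A 32 19 FE.
Read back as little-endian, the first byte is least significant, giving 0xFE19321A.

0xFE19321A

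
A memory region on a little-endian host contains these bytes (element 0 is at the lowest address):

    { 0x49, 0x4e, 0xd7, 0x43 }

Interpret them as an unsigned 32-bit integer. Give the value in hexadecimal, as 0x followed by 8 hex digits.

In little-endian order the low byte comes first in memory.
Reassemble most-significant byte first: 43 D7 4E 49 → 0x43D74E49.

0x43D74E49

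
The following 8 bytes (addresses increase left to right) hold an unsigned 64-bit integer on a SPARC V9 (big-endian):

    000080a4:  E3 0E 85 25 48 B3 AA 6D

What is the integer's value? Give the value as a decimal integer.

16361160891463608941

In big-endian order the high byte comes first in memory.
The bytes are already most-significant first: 0xE30E852548B3AA6D.
0xE30E852548B3AA6D = 16361160891463608941.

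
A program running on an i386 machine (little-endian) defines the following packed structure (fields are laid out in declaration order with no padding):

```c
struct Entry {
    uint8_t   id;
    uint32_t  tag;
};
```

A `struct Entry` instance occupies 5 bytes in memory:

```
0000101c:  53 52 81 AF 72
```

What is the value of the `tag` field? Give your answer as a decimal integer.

`tag` follows `id` (1 byte), so it starts at byte offset 1 and occupies 4 bytes.
Bytes at offsets 1..4: 52 81 AF 72.
Little-endian stores the least-significant byte at the lowest address.
Reassemble most-significant byte first: 72 AF 81 52 → 0x72AF8152.
0x72AF8152 = 1924104530.

1924104530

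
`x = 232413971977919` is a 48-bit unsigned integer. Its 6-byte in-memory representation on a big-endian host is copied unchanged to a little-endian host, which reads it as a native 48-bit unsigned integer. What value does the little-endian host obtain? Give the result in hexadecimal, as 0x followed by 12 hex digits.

232413971977919 in 48-bit hexadecimal is 0xD361183D96BF.
Stored big-endian, the bytes at ascending addresses are D3 61 18 3D 96 BF.
Read back as little-endian, the first byte is least significant, giving 0xBF963D1861D3.

0xBF963D1861D3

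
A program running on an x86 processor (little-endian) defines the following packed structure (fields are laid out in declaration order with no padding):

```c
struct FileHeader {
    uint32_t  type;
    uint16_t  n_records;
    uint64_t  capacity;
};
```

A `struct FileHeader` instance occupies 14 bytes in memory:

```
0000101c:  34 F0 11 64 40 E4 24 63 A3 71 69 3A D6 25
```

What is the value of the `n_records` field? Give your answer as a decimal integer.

58432

`n_records` follows `type` (4 bytes), so it starts at byte offset 4 and occupies 2 bytes.
Bytes at offsets 4..5: 40 E4.
In little-endian order the low byte comes first in memory.
Reassemble most-significant byte first: E4 40 → 0xE440.
0xE440 = 58432.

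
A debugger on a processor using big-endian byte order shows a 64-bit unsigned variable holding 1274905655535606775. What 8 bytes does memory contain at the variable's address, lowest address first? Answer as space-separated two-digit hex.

1274905655535606775 in hexadecimal, padded to 64 bits, is 0x11B15FF060561BF7.
Split into bytes (most-significant first): 11 B1 5F F0 60 56 1B F7.
Big-endian: lowest address holds the most-significant byte.
So the memory order matches the most-significant-first order: 11 B1 5F F0 60 56 1B F7.

11 B1 5F F0 60 56 1B F7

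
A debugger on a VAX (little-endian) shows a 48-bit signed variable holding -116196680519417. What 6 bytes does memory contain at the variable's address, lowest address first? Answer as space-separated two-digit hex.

Two's complement of -116196680519417 in 48 bits: 116196680519417 = 0x69AE25DDCEF9; invert → 0x9651DA223106; add 1 → 0x9651DA223107.
Split into bytes (most-significant first): 96 51 DA 22 31 07.
Little-endian: lowest address holds the least-significant byte.
So at ascending addresses the bytes are 07 31 22 DA 51 96.

07 31 22 DA 51 96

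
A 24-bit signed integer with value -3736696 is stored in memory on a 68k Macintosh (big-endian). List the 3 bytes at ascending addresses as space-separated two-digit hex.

Two's complement of -3736696 in 24 bits: 3736696 = 0x390478; invert → 0xC6FB87; add 1 → 0xC6FB88.
Split into bytes (most-significant first): C6 FB 88.
Big-endian stores the most-significant byte at the lowest address.
So the memory order matches the most-significant-first order: C6 FB 88.

C6 FB 88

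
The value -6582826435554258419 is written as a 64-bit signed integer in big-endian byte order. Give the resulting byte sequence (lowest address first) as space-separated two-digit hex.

A4 A5 1A 3B F2 BC D2 0D

Two's complement of -6582826435554258419 in 64 bits: 6582826435554258419 = 0x5B5AE5C40D432DF3; invert → 0xA4A51A3BF2BCD20C; add 1 → 0xA4A51A3BF2BCD20D.
Split into bytes (most-significant first): A4 A5 1A 3B F2 BC D2 0D.
In big-endian order the high byte comes first in memory.
So the memory order matches the most-significant-first order: A4 A5 1A 3B F2 BC D2 0D.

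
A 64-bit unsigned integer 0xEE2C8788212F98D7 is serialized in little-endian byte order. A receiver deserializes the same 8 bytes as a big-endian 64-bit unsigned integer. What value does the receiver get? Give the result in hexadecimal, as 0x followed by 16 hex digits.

Stored little-endian, the bytes at ascending addresses are D7 98 2F 21 88 87 2C EE.
Read back as big-endian, the last byte is least significant, giving 0xD7982F2188872CEE.

0xD7982F2188872CEE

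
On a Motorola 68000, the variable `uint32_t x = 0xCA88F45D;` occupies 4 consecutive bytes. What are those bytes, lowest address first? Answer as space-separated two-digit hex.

CA 88 F4 5D

Split into bytes (most-significant first): CA 88 F4 5D.
Big-endian stores the most-significant byte at the lowest address.
So the memory order matches the most-significant-first order: CA 88 F4 5D.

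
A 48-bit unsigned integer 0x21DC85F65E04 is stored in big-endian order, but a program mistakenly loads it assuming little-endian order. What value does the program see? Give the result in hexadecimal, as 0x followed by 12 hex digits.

Stored big-endian, the bytes at ascending addresses are 21 DC 85 F6 5E 04.
Read back as little-endian, the first byte is least significant, giving 0x045EF685DC21.

0x045EF685DC21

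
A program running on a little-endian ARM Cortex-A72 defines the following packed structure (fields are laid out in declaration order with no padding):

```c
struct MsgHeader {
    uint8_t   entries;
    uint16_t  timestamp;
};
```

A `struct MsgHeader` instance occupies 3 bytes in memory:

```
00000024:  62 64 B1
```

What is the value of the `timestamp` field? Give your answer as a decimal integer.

45412

`timestamp` follows `entries` (1 byte), so it starts at byte offset 1 and occupies 2 bytes.
Bytes at offsets 1..2: 64 B1.
In little-endian order the low byte comes first in memory.
Reassemble most-significant byte first: B1 64 → 0xB164.
0xB164 = 45412.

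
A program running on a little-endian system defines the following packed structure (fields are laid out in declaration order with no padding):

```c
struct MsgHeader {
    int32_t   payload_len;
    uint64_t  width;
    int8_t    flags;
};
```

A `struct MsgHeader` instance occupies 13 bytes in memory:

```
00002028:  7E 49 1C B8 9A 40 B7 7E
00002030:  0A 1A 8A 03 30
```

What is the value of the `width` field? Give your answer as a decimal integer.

255044961277788314

`width` follows `payload_len` (4 bytes), so it starts at byte offset 4 and occupies 8 bytes.
Bytes at offsets 4..11: 9A 40 B7 7E 0A 1A 8A 03.
In little-endian order the low byte comes first in memory.
Reassemble most-significant byte first: 03 8A 1A 0A 7E B7 40 9A → 0x038A1A0A7EB7409A.
0x038A1A0A7EB7409A = 255044961277788314.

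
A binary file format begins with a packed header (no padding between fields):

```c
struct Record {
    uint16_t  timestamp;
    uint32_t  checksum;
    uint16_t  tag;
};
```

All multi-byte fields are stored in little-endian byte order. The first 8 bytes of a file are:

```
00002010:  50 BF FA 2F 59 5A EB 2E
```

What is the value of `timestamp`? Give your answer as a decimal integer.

48976

`timestamp` is the first field, at byte offset 0, occupying 2 bytes.
Bytes at offsets 0..1: 50 BF.
In little-endian order the low byte comes first in memory.
Reassemble most-significant byte first: BF 50 → 0xBF50.
0xBF50 = 48976.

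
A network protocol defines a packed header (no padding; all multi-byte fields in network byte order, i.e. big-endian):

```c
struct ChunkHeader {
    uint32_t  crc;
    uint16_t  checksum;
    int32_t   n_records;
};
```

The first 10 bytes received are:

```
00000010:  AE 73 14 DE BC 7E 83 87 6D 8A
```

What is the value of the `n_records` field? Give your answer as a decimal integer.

`n_records` follows `crc` (4 B), `checksum` (2 B), so it starts at offset 4 + 2 = 6 and occupies 4 bytes.
Bytes at offsets 6..9: 83 87 6D 8A.
In big-endian order the high byte comes first in memory.
The bytes are already most-significant first: 0x83876D8A.
Top bit is set, so as a signed 32-bit value this is 0x83876D8A − 2^32 = -2088276598.

-2088276598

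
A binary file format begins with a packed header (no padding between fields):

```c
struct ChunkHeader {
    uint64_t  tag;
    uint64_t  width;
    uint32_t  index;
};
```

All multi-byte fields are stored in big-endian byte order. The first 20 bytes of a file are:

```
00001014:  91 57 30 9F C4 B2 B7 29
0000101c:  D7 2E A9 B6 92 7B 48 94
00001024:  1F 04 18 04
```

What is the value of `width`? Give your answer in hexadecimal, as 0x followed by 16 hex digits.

`width` follows `tag` (8 bytes), so it starts at byte offset 8 and occupies 8 bytes.
Bytes at offsets 8..15: D7 2E A9 B6 92 7B 48 94.
In big-endian order the high byte comes first in memory.
The bytes are already most-significant first: 0xD72EA9B6927B4894.

0xD72EA9B6927B4894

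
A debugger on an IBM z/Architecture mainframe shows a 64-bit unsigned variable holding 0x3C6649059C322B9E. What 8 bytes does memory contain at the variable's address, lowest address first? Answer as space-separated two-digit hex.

Split into bytes (most-significant first): 3C 66 49 05 9C 32 2B 9E.
Big-endian: lowest address holds the most-significant byte.
So the memory order matches the most-significant-first order: 3C 66 49 05 9C 32 2B 9E.

3C 66 49 05 9C 32 2B 9E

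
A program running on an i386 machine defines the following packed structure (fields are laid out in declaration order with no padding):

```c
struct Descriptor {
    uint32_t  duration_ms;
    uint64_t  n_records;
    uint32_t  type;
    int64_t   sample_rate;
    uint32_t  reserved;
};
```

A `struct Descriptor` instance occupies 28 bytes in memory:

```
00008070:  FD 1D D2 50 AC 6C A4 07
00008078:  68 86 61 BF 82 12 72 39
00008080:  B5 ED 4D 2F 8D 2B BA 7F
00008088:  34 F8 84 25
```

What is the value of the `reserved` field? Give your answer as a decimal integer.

`reserved` follows `duration_ms` (4 B), `n_records` (8 B), `type` (4 B), `sample_rate` (8 B), so it starts at offset 4 + 8 + 4 + 8 = 24 and occupies 4 bytes.
Bytes at offsets 24..27: 34 F8 84 25.
In little-endian order the low byte comes first in memory.
Reassemble most-significant byte first: 25 84 F8 34 → 0x2584F834.
0x2584F834 = 629471284.

629471284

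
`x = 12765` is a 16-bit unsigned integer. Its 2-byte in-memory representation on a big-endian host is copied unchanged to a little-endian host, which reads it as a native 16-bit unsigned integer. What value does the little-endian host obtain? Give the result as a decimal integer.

56625

12765 in 16-bit hexadecimal is 0x31DD.
Stored big-endian, the bytes at ascending addresses are 31 DD.
Read back as little-endian, the first byte is least significant, giving 0xDD31.
0xDD31 = 56625.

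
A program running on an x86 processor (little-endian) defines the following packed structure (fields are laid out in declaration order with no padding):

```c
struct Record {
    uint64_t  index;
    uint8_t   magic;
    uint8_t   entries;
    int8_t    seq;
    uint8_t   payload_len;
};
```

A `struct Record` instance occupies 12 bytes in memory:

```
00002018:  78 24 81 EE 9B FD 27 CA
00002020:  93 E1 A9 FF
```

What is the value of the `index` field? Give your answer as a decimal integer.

`index` is the first field, at byte offset 0, occupying 8 bytes.
Bytes at offsets 0..7: 78 24 81 EE 9B FD 27 CA.
Little-endian stores the least-significant byte at the lowest address.
Reassemble most-significant byte first: CA 27 FD 9B EE 81 24 78 → 0xCA27FD9BEE812478.
0xCA27FD9BEE812478 = 14566890365916357752.

14566890365916357752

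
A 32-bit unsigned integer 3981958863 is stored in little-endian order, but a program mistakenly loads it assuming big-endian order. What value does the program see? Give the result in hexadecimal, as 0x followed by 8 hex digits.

0xCFDE57ED

3981958863 in 32-bit hexadecimal is 0xED57DECF.
Stored little-endian, the bytes at ascending addresses are CF DE 57 ED.
Read back as big-endian, the last byte is least significant, giving 0xCFDE57ED.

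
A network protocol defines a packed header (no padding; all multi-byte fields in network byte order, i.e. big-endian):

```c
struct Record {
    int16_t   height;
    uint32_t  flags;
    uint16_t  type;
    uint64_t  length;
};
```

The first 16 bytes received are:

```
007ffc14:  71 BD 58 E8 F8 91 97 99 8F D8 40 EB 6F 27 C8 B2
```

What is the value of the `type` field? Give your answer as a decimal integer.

`type` follows `height` (2 B), `flags` (4 B), so it starts at offset 2 + 4 = 6 and occupies 2 bytes.
Bytes at offsets 6..7: 97 99.
Big-endian stores the most-significant byte at the lowest address.
The bytes are already most-significant first: 0x9799.
0x9799 = 38809.

38809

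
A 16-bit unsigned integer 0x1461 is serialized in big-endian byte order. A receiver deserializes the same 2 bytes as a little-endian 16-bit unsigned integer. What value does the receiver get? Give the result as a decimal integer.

24852

Stored big-endian, the bytes at ascending addresses are 14 61.
Read back as little-endian, the first byte is least significant, giving 0x6114.
0x6114 = 24852.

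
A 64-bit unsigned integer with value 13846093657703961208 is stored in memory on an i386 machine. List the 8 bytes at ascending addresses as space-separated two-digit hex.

78 D2 3B 6A D2 34 27 C0

13846093657703961208 in hexadecimal, padded to 64 bits, is 0xC02734D26A3BD278.
Split into bytes (most-significant first): C0 27 34 D2 6A 3B D2 78.
Little-endian stores the least-significant byte at the lowest address.
So at ascending addresses the bytes are 78 D2 3B 6A D2 34 27 C0.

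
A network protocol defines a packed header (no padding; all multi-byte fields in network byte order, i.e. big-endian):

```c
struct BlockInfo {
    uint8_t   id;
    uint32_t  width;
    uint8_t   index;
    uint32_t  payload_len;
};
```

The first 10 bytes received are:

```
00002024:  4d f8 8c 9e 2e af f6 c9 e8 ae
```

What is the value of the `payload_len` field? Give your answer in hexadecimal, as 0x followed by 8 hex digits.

0xF6C9E8AE

`payload_len` follows `id` (1 B), `width` (4 B), `index` (1 B), so it starts at offset 1 + 4 + 1 = 6 and occupies 4 bytes.
Bytes at offsets 6..9: F6 C9 E8 AE.
Big-endian: lowest address holds the most-significant byte.
The bytes are already most-significant first: 0xF6C9E8AE.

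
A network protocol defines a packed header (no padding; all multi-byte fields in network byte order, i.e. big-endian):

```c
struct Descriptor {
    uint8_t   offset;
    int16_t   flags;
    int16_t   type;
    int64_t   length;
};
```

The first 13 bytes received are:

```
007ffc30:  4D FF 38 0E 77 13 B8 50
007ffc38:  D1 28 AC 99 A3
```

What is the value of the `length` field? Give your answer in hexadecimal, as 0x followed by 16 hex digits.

0x13B850D128AC99A3

`length` follows `offset` (1 B), `flags` (2 B), `type` (2 B), so it starts at offset 1 + 2 + 2 = 5 and occupies 8 bytes.
Bytes at offsets 5..12: 13 B8 50 D1 28 AC 99 A3.
Big-endian stores the most-significant byte at the lowest address.
The bytes are already most-significant first: 0x13B850D128AC99A3.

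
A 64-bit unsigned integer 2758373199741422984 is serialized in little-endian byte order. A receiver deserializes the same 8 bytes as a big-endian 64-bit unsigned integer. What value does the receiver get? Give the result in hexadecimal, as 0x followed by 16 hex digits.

0x888D8B88CFB54726

2758373199741422984 in 64-bit hexadecimal is 0x2647B5CF888B8D88.
Stored little-endian, the bytes at ascending addresses are 88 8D 8B 88 CF B5 47 26.
Read back as big-endian, the last byte is least significant, giving 0x888D8B88CFB54726.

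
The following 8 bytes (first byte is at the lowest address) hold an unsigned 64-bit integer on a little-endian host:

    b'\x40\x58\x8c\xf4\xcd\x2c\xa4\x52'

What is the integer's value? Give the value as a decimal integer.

5954933870373394496

Little-endian: lowest address holds the least-significant byte.
Reassemble most-significant byte first: 52 A4 2C CD F4 8C 58 40 → 0x52A42CCDF48C5840.
0x52A42CCDF48C5840 = 5954933870373394496.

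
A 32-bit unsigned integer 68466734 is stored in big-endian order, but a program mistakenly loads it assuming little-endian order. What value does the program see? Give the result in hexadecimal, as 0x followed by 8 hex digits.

68466734 in 32-bit hexadecimal is 0x0414B82E.
Stored big-endian, the bytes at ascending addresses are 04 14 B8 2E.
Read back as little-endian, the first byte is least significant, giving 0x2EB81404.

0x2EB81404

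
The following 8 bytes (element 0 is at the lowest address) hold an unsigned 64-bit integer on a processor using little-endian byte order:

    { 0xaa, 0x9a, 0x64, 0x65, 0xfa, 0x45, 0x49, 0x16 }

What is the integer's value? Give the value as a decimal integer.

1605891683879525034

Little-endian stores the least-significant byte at the lowest address.
Reassemble most-significant byte first: 16 49 45 FA 65 64 9A AA → 0x164945FA65649AAA.
0x164945FA65649AAA = 1605891683879525034.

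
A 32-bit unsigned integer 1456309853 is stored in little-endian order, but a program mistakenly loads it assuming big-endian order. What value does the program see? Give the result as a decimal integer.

1569115478

1456309853 in 32-bit hexadecimal is 0x56CD865D.
Stored little-endian, the bytes at ascending addresses are 5D 86 CD 56.
Read back as big-endian, the last byte is least significant, giving 0x5D86CD56.
0x5D86CD56 = 1569115478.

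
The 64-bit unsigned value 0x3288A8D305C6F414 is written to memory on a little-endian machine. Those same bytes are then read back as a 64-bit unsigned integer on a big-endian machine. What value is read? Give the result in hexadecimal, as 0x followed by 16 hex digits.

Stored little-endian, the bytes at ascending addresses are 14 F4 C6 05 D3 A8 88 32.
Read back as big-endian, the last byte is least significant, giving 0x14F4C605D3A88832.

0x14F4C605D3A88832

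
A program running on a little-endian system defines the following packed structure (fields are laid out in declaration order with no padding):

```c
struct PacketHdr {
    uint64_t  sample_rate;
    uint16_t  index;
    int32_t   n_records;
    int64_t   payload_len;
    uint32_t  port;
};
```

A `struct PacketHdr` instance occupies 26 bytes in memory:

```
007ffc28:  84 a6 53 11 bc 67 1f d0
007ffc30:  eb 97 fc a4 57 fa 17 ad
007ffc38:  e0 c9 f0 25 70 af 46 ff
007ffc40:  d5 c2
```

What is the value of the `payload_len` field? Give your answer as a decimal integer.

-5805098203571245801

`payload_len` follows `sample_rate` (8 B), `index` (2 B), `n_records` (4 B), so it starts at offset 8 + 2 + 4 = 14 and occupies 8 bytes.
Bytes at offsets 14..21: 17 AD E0 C9 F0 25 70 AF.
Little-endian stores the least-significant byte at the lowest address.
Reassemble most-significant byte first: AF 70 25 F0 C9 E0 AD 17 → 0xAF7025F0C9E0AD17.
Top bit is set, so as a signed 64-bit value this is 0xAF7025F0C9E0AD17 − 2^64 = -5805098203571245801.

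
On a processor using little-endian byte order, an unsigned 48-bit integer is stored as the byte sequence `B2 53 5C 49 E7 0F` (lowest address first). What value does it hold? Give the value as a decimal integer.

17486042649522

Little-endian stores the least-significant byte at the lowest address.
Reassemble most-significant byte first: 0F E7 49 5C 53 B2 → 0x0FE7495C53B2.
0x0FE7495C53B2 = 17486042649522.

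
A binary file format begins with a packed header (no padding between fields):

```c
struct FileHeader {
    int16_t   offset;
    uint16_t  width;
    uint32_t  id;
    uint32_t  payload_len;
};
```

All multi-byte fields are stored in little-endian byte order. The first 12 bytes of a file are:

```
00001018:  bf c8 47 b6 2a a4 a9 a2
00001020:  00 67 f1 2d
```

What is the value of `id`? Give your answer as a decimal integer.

`id` follows `offset` (2 B), `width` (2 B), so it starts at offset 2 + 2 = 4 and occupies 4 bytes.
Bytes at offsets 4..7: 2A A4 A9 A2.
Little-endian: lowest address holds the least-significant byte.
Reassemble most-significant byte first: A2 A9 A4 2A → 0xA2A9A42A.
0xA2A9A42A = 2729026602.

2729026602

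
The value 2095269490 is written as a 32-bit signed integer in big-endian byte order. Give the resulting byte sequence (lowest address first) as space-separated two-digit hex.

7C E3 46 72

2095269490 in hexadecimal, padded to 32 bits, is 0x7CE34672.
Split into bytes (most-significant first): 7C E3 46 72.
Big-endian: lowest address holds the most-significant byte.
So the memory order matches the most-significant-first order: 7C E3 46 72.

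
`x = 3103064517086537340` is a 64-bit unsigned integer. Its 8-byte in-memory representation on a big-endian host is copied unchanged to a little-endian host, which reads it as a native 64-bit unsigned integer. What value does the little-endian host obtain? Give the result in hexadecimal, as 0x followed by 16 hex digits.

3103064517086537340 in 64-bit hexadecimal is 0x2B104CBCD00FE67C.
Stored big-endian, the bytes at ascending addresses are 2B 10 4C BC D0 0F E6 7C.
Read back as little-endian, the first byte is least significant, giving 0x7CE60FD0BC4C102B.

0x7CE60FD0BC4C102B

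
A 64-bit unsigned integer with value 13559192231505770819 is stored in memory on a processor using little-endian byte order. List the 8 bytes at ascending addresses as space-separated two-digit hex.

13559192231505770819 in hexadecimal, padded to 64 bits, is 0xBC2BED7EB0233943.
Split into bytes (most-significant first): BC 2B ED 7E B0 23 39 43.
Little-endian stores the least-significant byte at the lowest address.
So at ascending addresses the bytes are 43 39 23 B0 7E ED 2B BC.

43 39 23 B0 7E ED 2B BC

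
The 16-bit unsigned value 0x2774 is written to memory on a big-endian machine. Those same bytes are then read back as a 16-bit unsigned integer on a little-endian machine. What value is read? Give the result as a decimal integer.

29735

Stored big-endian, the bytes at ascending addresses are 27 74.
Read back as little-endian, the first byte is least significant, giving 0x7427.
0x7427 = 29735.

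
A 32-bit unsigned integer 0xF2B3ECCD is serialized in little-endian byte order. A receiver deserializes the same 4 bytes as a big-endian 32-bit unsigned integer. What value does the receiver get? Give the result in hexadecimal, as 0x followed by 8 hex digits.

0xCDECB3F2

Stored little-endian, the bytes at ascending addresses are CD EC B3 F2.
Read back as big-endian, the last byte is least significant, giving 0xCDECB3F2.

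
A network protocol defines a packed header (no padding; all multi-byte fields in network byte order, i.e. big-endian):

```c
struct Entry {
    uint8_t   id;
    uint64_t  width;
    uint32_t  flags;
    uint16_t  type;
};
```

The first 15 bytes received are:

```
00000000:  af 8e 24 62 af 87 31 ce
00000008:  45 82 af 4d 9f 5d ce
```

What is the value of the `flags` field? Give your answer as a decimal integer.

2192526751

`flags` follows `id` (1 B), `width` (8 B), so it starts at offset 1 + 8 = 9 and occupies 4 bytes.
Bytes at offsets 9..12: 82 AF 4D 9F.
Big-endian: lowest address holds the most-significant byte.
The bytes are already most-significant first: 0x82AF4D9F.
0x82AF4D9F = 2192526751.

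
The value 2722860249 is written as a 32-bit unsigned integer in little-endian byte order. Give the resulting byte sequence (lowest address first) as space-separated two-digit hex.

2722860249 in hexadecimal, padded to 32 bits, is 0xA24B8CD9.
Split into bytes (most-significant first): A2 4B 8C D9.
Little-endian stores the least-significant byte at the lowest address.
So at ascending addresses the bytes are D9 8C 4B A2.

D9 8C 4B A2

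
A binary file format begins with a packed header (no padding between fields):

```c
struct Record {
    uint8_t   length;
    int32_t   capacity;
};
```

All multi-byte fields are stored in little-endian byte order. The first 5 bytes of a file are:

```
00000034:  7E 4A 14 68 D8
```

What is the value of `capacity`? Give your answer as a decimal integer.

`capacity` follows `length` (1 byte), so it starts at byte offset 1 and occupies 4 bytes.
Bytes at offsets 1..4: 4A 14 68 D8.
Little-endian stores the least-significant byte at the lowest address.
Reassemble most-significant byte first: D8 68 14 4A → 0xD868144A.
Top bit is set, so as a signed 32-bit value this is 0xD868144A − 2^32 = -664267702.

-664267702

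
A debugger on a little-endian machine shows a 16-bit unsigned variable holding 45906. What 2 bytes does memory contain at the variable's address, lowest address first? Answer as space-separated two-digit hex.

45906 in hexadecimal, padded to 16 bits, is 0xB352.
Split into bytes (most-significant first): B3 52.
In little-endian order the low byte comes first in memory.
So at ascending addresses the bytes are 52 B3.

52 B3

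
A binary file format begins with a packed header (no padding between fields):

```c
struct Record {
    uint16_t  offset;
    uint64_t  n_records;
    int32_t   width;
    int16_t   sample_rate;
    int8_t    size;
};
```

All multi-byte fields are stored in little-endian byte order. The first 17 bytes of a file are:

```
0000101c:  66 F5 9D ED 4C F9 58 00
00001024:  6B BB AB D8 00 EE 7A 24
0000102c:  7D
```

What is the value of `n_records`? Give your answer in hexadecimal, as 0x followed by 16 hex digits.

0xBB6B0058F94CED9D

`n_records` follows `offset` (2 bytes), so it starts at byte offset 2 and occupies 8 bytes.
Bytes at offsets 2..9: 9D ED 4C F9 58 00 6B BB.
In little-endian order the low byte comes first in memory.
Reassemble most-significant byte first: BB 6B 00 58 F9 4C ED 9D → 0xBB6B0058F94CED9D.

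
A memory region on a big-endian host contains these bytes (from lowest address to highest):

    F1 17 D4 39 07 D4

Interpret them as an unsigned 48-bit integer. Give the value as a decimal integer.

In big-endian order the high byte comes first in memory.
The bytes are already most-significant first: 0xF117D43907D4.
0xF117D43907D4 = 265084647049172.

265084647049172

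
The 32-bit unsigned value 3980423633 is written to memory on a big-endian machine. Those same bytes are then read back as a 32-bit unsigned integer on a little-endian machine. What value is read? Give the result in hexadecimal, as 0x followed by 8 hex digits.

0xD17140ED

3980423633 in 32-bit hexadecimal is 0xED4071D1.
Stored big-endian, the bytes at ascending addresses are ED 40 71 D1.
Read back as little-endian, the first byte is least significant, giving 0xD17140ED.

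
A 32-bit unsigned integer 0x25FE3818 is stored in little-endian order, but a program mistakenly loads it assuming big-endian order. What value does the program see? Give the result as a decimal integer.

406388261

Stored little-endian, the bytes at ascending addresses are 18 38 FE 25.
Read back as big-endian, the last byte is least significant, giving 0x1838FE25.
0x1838FE25 = 406388261.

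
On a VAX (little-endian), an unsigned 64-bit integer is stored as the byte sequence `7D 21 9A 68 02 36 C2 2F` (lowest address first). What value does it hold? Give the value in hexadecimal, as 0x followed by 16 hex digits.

In little-endian order the low byte comes first in memory.
Reassemble most-significant byte first: 2F C2 36 02 68 9A 21 7D → 0x2FC23602689A217D.

0x2FC23602689A217D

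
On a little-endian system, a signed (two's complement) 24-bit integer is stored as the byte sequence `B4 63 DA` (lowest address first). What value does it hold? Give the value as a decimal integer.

-2464844

In little-endian order the low byte comes first in memory.
Reassemble most-significant byte first: DA 63 B4 → 0xDA63B4.
Top bit is set, so as a signed 24-bit value this is 0xDA63B4 − 2^24 = -2464844.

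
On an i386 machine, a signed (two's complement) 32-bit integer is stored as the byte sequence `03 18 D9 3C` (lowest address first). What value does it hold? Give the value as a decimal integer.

In little-endian order the low byte comes first in memory.
Reassemble most-significant byte first: 3C D9 18 03 → 0x3CD91803.
0x3CD91803 = 1020860419.

1020860419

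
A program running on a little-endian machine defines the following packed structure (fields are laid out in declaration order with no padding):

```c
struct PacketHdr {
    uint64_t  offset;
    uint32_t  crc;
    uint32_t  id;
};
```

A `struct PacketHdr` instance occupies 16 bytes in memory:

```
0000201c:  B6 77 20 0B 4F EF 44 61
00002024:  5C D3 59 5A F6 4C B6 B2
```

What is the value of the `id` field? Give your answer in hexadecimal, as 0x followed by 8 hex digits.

0xB2B64CF6

`id` follows `offset` (8 B), `crc` (4 B), so it starts at offset 8 + 4 = 12 and occupies 4 bytes.
Bytes at offsets 12..15: F6 4C B6 B2.
In little-endian order the low byte comes first in memory.
Reassemble most-significant byte first: B2 B6 4C F6 → 0xB2B64CF6.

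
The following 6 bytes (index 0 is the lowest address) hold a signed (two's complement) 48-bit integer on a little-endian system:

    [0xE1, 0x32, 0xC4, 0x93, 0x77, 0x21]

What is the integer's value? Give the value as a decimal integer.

36797463933665

In little-endian order the low byte comes first in memory.
Reassemble most-significant byte first: 21 77 93 C4 32 E1 → 0x217793C432E1.
0x217793C432E1 = 36797463933665.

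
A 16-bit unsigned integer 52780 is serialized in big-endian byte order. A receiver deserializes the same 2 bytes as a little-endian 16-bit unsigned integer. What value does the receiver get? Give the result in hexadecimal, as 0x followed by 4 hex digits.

0x2CCE

52780 in 16-bit hexadecimal is 0xCE2C.
Stored big-endian, the bytes at ascending addresses are CE 2C.
Read back as little-endian, the first byte is least significant, giving 0x2CCE.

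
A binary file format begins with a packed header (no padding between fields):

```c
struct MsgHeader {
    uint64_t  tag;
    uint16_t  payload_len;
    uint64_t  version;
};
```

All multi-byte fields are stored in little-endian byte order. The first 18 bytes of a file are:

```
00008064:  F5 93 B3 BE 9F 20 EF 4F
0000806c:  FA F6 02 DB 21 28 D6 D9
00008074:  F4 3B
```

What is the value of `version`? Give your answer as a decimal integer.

`version` follows `tag` (8 B), `payload_len` (2 B), so it starts at offset 8 + 2 = 10 and occupies 8 bytes.
Bytes at offsets 10..17: 02 DB 21 28 D6 D9 F4 3B.
Little-endian stores the least-significant byte at the lowest address.
Reassemble most-significant byte first: 3B F4 D9 D6 28 21 DB 02 → 0x3BF4D9D62821DB02.
0x3BF4D9D62821DB02 = 4320317456374684418.

4320317456374684418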